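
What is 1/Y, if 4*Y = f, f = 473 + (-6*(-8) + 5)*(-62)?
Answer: -4/2813 ≈ -0.0014220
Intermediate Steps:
f = -2813 (f = 473 + (48 + 5)*(-62) = 473 + 53*(-62) = 473 - 3286 = -2813)
Y = -2813/4 (Y = (¼)*(-2813) = -2813/4 ≈ -703.25)
1/Y = 1/(-2813/4) = -4/2813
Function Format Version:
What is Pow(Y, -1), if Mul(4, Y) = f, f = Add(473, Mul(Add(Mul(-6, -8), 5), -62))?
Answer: Rational(-4, 2813) ≈ -0.0014220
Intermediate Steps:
f = -2813 (f = Add(473, Mul(Add(48, 5), -62)) = Add(473, Mul(53, -62)) = Add(473, -3286) = -2813)
Y = Rational(-2813, 4) (Y = Mul(Rational(1, 4), -2813) = Rational(-2813, 4) ≈ -703.25)
Pow(Y, -1) = Pow(Rational(-2813, 4), -1) = Rational(-4, 2813)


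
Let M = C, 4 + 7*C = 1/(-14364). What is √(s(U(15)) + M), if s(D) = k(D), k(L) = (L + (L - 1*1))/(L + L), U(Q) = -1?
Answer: √5321805/2394 ≈ 0.96362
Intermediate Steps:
C = -57457/100548 (C = -4/7 + (⅐)/(-14364) = -4/7 + (⅐)*(-1/14364) = -4/7 - 1/100548 = -57457/100548 ≈ -0.57144)
k(L) = (-1 + 2*L)/(2*L) (k(L) = (L + (L - 1))/((2*L)) = (L + (-1 + L))*(1/(2*L)) = (-1 + 2*L)*(1/(2*L)) = (-1 + 2*L)/(2*L))
s(D) = (-½ + D)/D
M = -57457/100548 ≈ -0.57144
√(s(U(15)) + M) = √((-½ - 1)/(-1) - 57457/100548) = √(-1*(-3/2) - 57457/100548) = √(3/2 - 57457/100548) = √(93365/100548) = √5321805/2394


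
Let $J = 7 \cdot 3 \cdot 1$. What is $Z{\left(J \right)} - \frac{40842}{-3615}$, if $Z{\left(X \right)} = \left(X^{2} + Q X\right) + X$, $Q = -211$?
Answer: $- \frac{4769031}{1205} \approx -3957.7$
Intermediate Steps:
$J = 21$ ($J = 21 \cdot 1 = 21$)
$Z{\left(X \right)} = X^{2} - 210 X$ ($Z{\left(X \right)} = \left(X^{2} - 211 X\right) + X = X^{2} - 210 X$)
$Z{\left(J \right)} - \frac{40842}{-3615} = 21 \left(-210 + 21\right) - \frac{40842}{-3615} = 21 \left(-189\right) - - \frac{13614}{1205} = -3969 + \frac{13614}{1205} = - \frac{4769031}{1205}$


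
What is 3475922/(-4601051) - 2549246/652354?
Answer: -6998371238967/1500757012027 ≈ -4.6632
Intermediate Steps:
3475922/(-4601051) - 2549246/652354 = 3475922*(-1/4601051) - 2549246*1/652354 = -3475922/4601051 - 1274623/326177 = -6998371238967/1500757012027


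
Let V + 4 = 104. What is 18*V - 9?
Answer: 1791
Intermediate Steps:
V = 100 (V = -4 + 104 = 100)
18*V - 9 = 18*100 - 9 = 1800 - 9 = 1791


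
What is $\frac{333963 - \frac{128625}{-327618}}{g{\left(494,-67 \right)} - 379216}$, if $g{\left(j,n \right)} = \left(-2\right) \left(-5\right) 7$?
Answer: $- \frac{36470806253}{41405018076} \approx -0.88083$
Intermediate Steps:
$g{\left(j,n \right)} = 70$ ($g{\left(j,n \right)} = 10 \cdot 7 = 70$)
$\frac{333963 - \frac{128625}{-327618}}{g{\left(494,-67 \right)} - 379216} = \frac{333963 - \frac{128625}{-327618}}{70 - 379216} = \frac{333963 - - \frac{42875}{109206}}{-379146} = \left(333963 + \frac{42875}{109206}\right) \left(- \frac{1}{379146}\right) = \frac{36470806253}{109206} \left(- \frac{1}{379146}\right) = - \frac{36470806253}{41405018076}$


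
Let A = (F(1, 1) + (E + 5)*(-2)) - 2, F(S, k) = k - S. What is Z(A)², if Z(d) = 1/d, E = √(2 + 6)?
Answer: 11/784 - 3*√2/392 ≈ 0.0032075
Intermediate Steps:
E = 2*√2 (E = √8 = 2*√2 ≈ 2.8284)
A = -12 - 4*√2 (A = ((1 - 1*1) + (2*√2 + 5)*(-2)) - 2 = ((1 - 1) + (5 + 2*√2)*(-2)) - 2 = (0 + (-10 - 4*√2)) - 2 = (-10 - 4*√2) - 2 = -12 - 4*√2 ≈ -17.657)
Z(A)² = (1/(-12 - 4*√2))² = (-12 - 4*√2)⁻²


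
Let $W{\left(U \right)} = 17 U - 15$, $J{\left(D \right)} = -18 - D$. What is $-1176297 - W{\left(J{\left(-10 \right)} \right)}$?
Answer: $-1176146$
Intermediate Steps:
$W{\left(U \right)} = -15 + 17 U$
$-1176297 - W{\left(J{\left(-10 \right)} \right)} = -1176297 - \left(-15 + 17 \left(-18 - -10\right)\right) = -1176297 - \left(-15 + 17 \left(-18 + 10\right)\right) = -1176297 - \left(-15 + 17 \left(-8\right)\right) = -1176297 - \left(-15 - 136\right) = -1176297 - -151 = -1176297 + 151 = -1176146$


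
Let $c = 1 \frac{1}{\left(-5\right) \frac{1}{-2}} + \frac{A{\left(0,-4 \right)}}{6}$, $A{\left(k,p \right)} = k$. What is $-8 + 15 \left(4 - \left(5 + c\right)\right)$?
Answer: $-29$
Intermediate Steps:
$c = \frac{2}{5}$ ($c = 1 \frac{1}{\left(-5\right) \frac{1}{-2}} + \frac{0}{6} = 1 \frac{1}{\left(-5\right) \left(- \frac{1}{2}\right)} + 0 \cdot \frac{1}{6} = 1 \frac{1}{\frac{5}{2}} + 0 = 1 \cdot \frac{2}{5} + 0 = \frac{2}{5} + 0 = \frac{2}{5} \approx 0.4$)
$-8 + 15 \left(4 - \left(5 + c\right)\right) = -8 + 15 \left(4 - \frac{27}{5}\right) = -8 + 15 \left(- \frac{7}{5}\right) = -8 - 21 = -29$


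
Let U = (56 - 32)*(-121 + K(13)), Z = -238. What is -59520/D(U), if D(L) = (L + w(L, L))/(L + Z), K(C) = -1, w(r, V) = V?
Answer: -1962920/61 ≈ -32179.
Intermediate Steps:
U = -2928 (U = (56 - 32)*(-121 - 1) = 24*(-122) = -2928)
D(L) = 2*L/(-238 + L) (D(L) = (L + L)/(L - 238) = (2*L)/(-238 + L) = 2*L/(-238 + L))
-59520/D(U) = -59520/(2*(-2928)/(-238 - 2928)) = -59520/(2*(-2928)/(-3166)) = -59520/(2*(-2928)*(-1/3166)) = -59520/2928/1583 = -59520*1583/2928 = -1962920/61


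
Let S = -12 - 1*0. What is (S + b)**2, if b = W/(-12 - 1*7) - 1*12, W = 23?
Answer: 229441/361 ≈ 635.57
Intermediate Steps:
S = -12 (S = -12 + 0 = -12)
b = -251/19 (b = 23/(-12 - 1*7) - 1*12 = 23/(-12 - 7) - 12 = 23/(-19) - 12 = 23*(-1/19) - 12 = -23/19 - 12 = -251/19 ≈ -13.211)
(S + b)**2 = (-12 - 251/19)**2 = (-479/19)**2 = 229441/361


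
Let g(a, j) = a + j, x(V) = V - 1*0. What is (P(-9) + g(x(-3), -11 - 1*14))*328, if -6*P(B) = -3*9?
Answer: -7708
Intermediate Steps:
x(V) = V (x(V) = V + 0 = V)
P(B) = 9/2 (P(B) = -(-1)*9/2 = -⅙*(-27) = 9/2)
(P(-9) + g(x(-3), -11 - 1*14))*328 = (9/2 + (-3 + (-11 - 1*14)))*328 = (9/2 + (-3 + (-11 - 14)))*328 = (9/2 + (-3 - 25))*328 = (9/2 - 28)*328 = -47/2*328 = -7708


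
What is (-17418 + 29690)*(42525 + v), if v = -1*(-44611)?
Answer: 1069332992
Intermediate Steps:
v = 44611
(-17418 + 29690)*(42525 + v) = (-17418 + 29690)*(42525 + 44611) = 12272*87136 = 1069332992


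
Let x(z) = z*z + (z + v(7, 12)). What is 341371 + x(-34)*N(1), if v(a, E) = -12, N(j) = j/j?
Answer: 342481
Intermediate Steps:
N(j) = 1
x(z) = -12 + z + z² (x(z) = z*z + (z - 12) = z² + (-12 + z) = -12 + z + z²)
341371 + x(-34)*N(1) = 341371 + (-12 - 34 + (-34)²)*1 = 341371 + (-12 - 34 + 1156)*1 = 341371 + 1110*1 = 341371 + 1110 = 342481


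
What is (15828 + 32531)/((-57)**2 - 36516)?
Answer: -48359/33267 ≈ -1.4537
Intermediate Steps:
(15828 + 32531)/((-57)**2 - 36516) = 48359/(3249 - 36516) = 48359/(-33267) = 48359*(-1/33267) = -48359/33267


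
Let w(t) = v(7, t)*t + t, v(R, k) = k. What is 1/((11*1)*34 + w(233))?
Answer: 1/54896 ≈ 1.8216e-5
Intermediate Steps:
w(t) = t + t² (w(t) = t*t + t = t² + t = t + t²)
1/((11*1)*34 + w(233)) = 1/((11*1)*34 + 233*(1 + 233)) = 1/(11*34 + 233*234) = 1/(374 + 54522) = 1/54896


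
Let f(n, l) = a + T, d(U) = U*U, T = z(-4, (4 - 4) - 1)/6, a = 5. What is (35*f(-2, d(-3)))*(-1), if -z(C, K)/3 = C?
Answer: -245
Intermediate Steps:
z(C, K) = -3*C
T = 2 (T = -3*(-4)/6 = 12*(1/6) = 2)
d(U) = U**2
f(n, l) = 7 (f(n, l) = 5 + 2 = 7)
(35*f(-2, d(-3)))*(-1) = (35*7)*(-1) = 245*(-1) = -245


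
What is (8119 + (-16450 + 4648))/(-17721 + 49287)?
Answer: -3683/31566 ≈ -0.11668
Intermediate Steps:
(8119 + (-16450 + 4648))/(-17721 + 49287) = (8119 - 11802)/31566 = -3683*1/31566 = -3683/31566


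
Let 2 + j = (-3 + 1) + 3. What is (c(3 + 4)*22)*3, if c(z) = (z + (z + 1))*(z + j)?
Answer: 5940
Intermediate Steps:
j = -1 (j = -2 + ((-3 + 1) + 3) = -2 + (-2 + 3) = -2 + 1 = -1)
c(z) = (1 + 2*z)*(-1 + z) (c(z) = (z + (z + 1))*(z - 1) = (z + (1 + z))*(-1 + z) = (1 + 2*z)*(-1 + z))
(c(3 + 4)*22)*3 = ((-1 - (3 + 4) + 2*(3 + 4)²)*22)*3 = ((-1 - 1*7 + 2*7²)*22)*3 = ((-1 - 7 + 2*49)*22)*3 = ((-1 - 7 + 98)*22)*3 = (90*22)*3 = 1980*3 = 5940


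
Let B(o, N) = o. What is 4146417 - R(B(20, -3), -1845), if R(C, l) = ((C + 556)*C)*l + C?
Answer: 25400797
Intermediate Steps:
R(C, l) = C + C*l*(556 + C) (R(C, l) = ((556 + C)*C)*l + C = (C*(556 + C))*l + C = C*l*(556 + C) + C = C + C*l*(556 + C))
4146417 - R(B(20, -3), -1845) = 4146417 - 20*(1 + 556*(-1845) + 20*(-1845)) = 4146417 - 20*(1 - 1025820 - 36900) = 4146417 - 20*(-1062719) = 4146417 - 1*(-21254380) = 4146417 + 21254380 = 25400797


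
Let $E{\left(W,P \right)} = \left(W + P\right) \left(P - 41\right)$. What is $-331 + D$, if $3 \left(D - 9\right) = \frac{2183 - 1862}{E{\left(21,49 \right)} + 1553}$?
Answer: $- \frac{680279}{2113} \approx -321.95$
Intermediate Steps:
$E{\left(W,P \right)} = \left(-41 + P\right) \left(P + W\right)$ ($E{\left(W,P \right)} = \left(P + W\right) \left(-41 + P\right) = \left(-41 + P\right) \left(P + W\right)$)
$D = \frac{19124}{2113}$ ($D = 9 + \frac{\left(2183 - 1862\right) \frac{1}{\left(49^{2} - 2009 - 861 + 49 \cdot 21\right) + 1553}}{3} = 9 + \frac{321 \frac{1}{\left(2401 - 2009 - 861 + 1029\right) + 1553}}{3} = 9 + \frac{321 \frac{1}{560 + 1553}}{3} = 9 + \frac{321 \cdot \frac{1}{2113}}{3} = 9 + \frac{1}{3} \cdot \frac{321}{2113} = 9 + \frac{107}{2113} = \frac{19124}{2113} \approx 9.0506$)
$-331 + D = -331 + \frac{19124}{2113} = - \frac{680279}{2113}$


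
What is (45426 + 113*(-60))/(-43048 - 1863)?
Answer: -38646/44911 ≈ -0.86050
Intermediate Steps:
(45426 + 113*(-60))/(-43048 - 1863) = (45426 - 6780)/(-44911) = 38646*(-1/44911) = -38646/44911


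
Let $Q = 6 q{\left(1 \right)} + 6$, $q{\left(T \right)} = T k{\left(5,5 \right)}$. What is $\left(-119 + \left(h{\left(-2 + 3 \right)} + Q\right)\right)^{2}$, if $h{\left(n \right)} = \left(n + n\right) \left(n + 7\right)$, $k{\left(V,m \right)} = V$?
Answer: $4489$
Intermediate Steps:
$h{\left(n \right)} = 2 n \left(7 + n\right)$
$q{\left(T \right)} = 5 T$ ($q{\left(T \right)} = T 5 = 5 T$)
$Q = 36$ ($Q = 6 \cdot 5 \cdot 1 + 6 = 6 \cdot 5 + 6 = 30 + 6 = 36$)
$\left(-119 + \left(h{\left(-2 + 3 \right)} + Q\right)\right)^{2} = \left(-119 + \left(2 \left(-2 + 3\right) \left(7 + \left(-2 + 3\right)\right) + 36\right)\right)^{2} = \left(-119 + \left(2 \cdot 1 \left(7 + 1\right) + 36\right)\right)^{2} = \left(-119 + \left(2 \cdot 1 \cdot 8 + 36\right)\right)^{2} = \left(-119 + \left(16 + 36\right)\right)^{2} = \left(-119 + 52\right)^{2} = \left(-67\right)^{2} = 4489$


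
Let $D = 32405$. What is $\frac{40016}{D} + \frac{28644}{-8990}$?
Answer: $- \frac{1833758}{939745} \approx -1.9513$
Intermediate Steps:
$\frac{40016}{D} + \frac{28644}{-8990} = \frac{40016}{32405} + \frac{28644}{-8990} = 40016 \cdot \frac{1}{32405} + 28644 \left(- \frac{1}{8990}\right) = \frac{40016}{32405} - \frac{462}{145} = - \frac{1833758}{939745}$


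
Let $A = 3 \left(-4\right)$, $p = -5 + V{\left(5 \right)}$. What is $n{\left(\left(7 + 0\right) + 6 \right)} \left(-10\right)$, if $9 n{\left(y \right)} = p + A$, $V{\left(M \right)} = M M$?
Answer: $- \frac{80}{9} \approx -8.8889$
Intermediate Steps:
$V{\left(M \right)} = M^{2}$
$p = 20$ ($p = -5 + 5^{2} = -5 + 25 = 20$)
$A = -12$
$n{\left(y \right)} = \frac{8}{9}$ ($n{\left(y \right)} = \frac{20 - 12}{9} = \frac{1}{9} \cdot 8 = \frac{8}{9}$)
$n{\left(\left(7 + 0\right) + 6 \right)} \left(-10\right) = \frac{8}{9} \left(-10\right) = - \frac{80}{9}$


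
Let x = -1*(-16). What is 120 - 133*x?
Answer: -2008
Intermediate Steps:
x = 16
120 - 133*x = 120 - 133*16 = 120 - 2128 = -2008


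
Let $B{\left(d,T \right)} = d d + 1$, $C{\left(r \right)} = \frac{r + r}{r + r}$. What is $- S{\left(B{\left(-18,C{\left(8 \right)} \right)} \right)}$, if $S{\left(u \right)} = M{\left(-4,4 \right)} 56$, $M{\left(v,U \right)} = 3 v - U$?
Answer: $896$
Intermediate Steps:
$C{\left(r \right)} = 1$ ($C{\left(r \right)} = \frac{2 r}{2 r} = 2 r \frac{1}{2 r} = 1$)
$M{\left(v,U \right)} = - U + 3 v$
$B{\left(d,T \right)} = 1 + d^{2}$ ($B{\left(d,T \right)} = d^{2} + 1 = 1 + d^{2}$)
$S{\left(u \right)} = -896$ ($S{\left(u \right)} = \left(\left(-1\right) 4 + 3 \left(-4\right)\right) 56 = \left(-4 - 12\right) 56 = \left(-16\right) 56 = -896$)
$- S{\left(B{\left(-18,C{\left(8 \right)} \right)} \right)} = \left(-1\right) \left(-896\right) = 896$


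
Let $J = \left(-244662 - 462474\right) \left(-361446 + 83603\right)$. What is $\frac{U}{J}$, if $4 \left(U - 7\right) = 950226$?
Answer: $\frac{475127}{392945575296} \approx 1.2091 \cdot 10^{-6}$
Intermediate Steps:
$U = \frac{475127}{2}$ ($U = 7 + \frac{1}{4} \cdot 950226 = 7 + \frac{475113}{2} = \frac{475127}{2} \approx 2.3756 \cdot 10^{5}$)
$J = 196472787648$ ($J = \left(-707136\right) \left(-277843\right) = 196472787648$)
$\frac{U}{J} = \frac{475127}{2 \cdot 196472787648} = \frac{475127}{2} \cdot \frac{1}{196472787648} = \frac{475127}{392945575296}$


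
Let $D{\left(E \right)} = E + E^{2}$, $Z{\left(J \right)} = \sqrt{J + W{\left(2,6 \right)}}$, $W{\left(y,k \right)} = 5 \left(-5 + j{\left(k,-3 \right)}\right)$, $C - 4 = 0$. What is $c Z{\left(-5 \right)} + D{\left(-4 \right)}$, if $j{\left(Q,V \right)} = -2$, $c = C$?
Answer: $12 + 8 i \sqrt{10} \approx 12.0 + 25.298 i$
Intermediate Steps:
$C = 4$ ($C = 4 + 0 = 4$)
$c = 4$
$W{\left(y,k \right)} = -35$ ($W{\left(y,k \right)} = 5 \left(-5 - 2\right) = 5 \left(-7\right) = -35$)
$Z{\left(J \right)} = \sqrt{-35 + J}$ ($Z{\left(J \right)} = \sqrt{J - 35} = \sqrt{-35 + J}$)
$c Z{\left(-5 \right)} + D{\left(-4 \right)} = 4 \sqrt{-35 - 5} - 4 \left(1 - 4\right) = 4 \sqrt{-40} - -12 = 4 \cdot 2 i \sqrt{10} + 12 = 8 i \sqrt{10} + 12 = 12 + 8 i \sqrt{10}$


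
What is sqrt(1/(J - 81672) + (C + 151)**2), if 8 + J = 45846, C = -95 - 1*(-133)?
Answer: sqrt(45868462900042)/35834 ≈ 189.00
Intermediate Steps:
C = 38 (C = -95 + 133 = 38)
J = 45838 (J = -8 + 45846 = 45838)
sqrt(1/(J - 81672) + (C + 151)**2) = sqrt(1/(45838 - 81672) + (38 + 151)**2) = sqrt(1/(-35834) + 189**2) = sqrt(-1/35834 + 35721) = sqrt(1280026313/35834) = sqrt(45868462900042)/35834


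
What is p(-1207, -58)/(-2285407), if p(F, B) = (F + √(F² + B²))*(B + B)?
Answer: -140012/2285407 + 116*√1460213/2285407 ≈ 7.0691e-5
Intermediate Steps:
p(F, B) = 2*B*(F + √(B² + F²)) (p(F, B) = (F + √(B² + F²))*(2*B) = 2*B*(F + √(B² + F²)))
p(-1207, -58)/(-2285407) = (2*(-58)*(-1207 + √((-58)² + (-1207)²)))/(-2285407) = (2*(-58)*(-1207 + √(3364 + 1456849)))*(-1/2285407) = (2*(-58)*(-1207 + √1460213))*(-1/2285407) = (140012 - 116*√1460213)*(-1/2285407) = -140012/2285407 + 116*√1460213/2285407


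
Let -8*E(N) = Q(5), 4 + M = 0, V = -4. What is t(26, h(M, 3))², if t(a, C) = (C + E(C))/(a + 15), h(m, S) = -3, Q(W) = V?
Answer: 25/6724 ≈ 0.0037180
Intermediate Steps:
M = -4 (M = -4 + 0 = -4)
Q(W) = -4
E(N) = ½ (E(N) = -⅛*(-4) = ½)
t(a, C) = (½ + C)/(15 + a) (t(a, C) = (C + ½)/(a + 15) = (½ + C)/(15 + a))
t(26, h(M, 3))² = ((½ - 3)/(15 + 26))² = (-5/2/41)² = ((1/41)*(-5/2))² = (-5/82)² = 25/6724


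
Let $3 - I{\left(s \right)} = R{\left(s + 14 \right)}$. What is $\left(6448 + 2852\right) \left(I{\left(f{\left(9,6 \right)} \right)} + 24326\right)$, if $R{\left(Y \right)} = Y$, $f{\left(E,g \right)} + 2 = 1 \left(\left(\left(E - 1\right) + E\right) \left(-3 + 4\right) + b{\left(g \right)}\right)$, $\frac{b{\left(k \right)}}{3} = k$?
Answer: $225822600$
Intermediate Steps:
$b{\left(k \right)} = 3 k$
$f{\left(E,g \right)} = -3 + 2 E + 3 g$ ($f{\left(E,g \right)} = -2 + 1 \left(\left(\left(E - 1\right) + E\right) \left(-3 + 4\right) + 3 g\right) = -2 + 1 \left(\left(\left(-1 + E\right) + E\right) 1 + 3 g\right) = -2 + 1 \left(\left(-1 + 2 E\right) 1 + 3 g\right) = -2 + 1 \left(\left(-1 + 2 E\right) + 3 g\right) = -2 + 1 \left(-1 + 2 E + 3 g\right) = -2 + \left(-1 + 2 E + 3 g\right) = -3 + 2 E + 3 g$)
$I{\left(s \right)} = -11 - s$ ($I{\left(s \right)} = 3 - \left(s + 14\right) = 3 - \left(14 + s\right) = -11 - s$)
$\left(6448 + 2852\right) \left(I{\left(f{\left(9,6 \right)} \right)} + 24326\right) = \left(6448 + 2852\right) \left(\left(-11 - \left(-3 + 2 \cdot 9 + 3 \cdot 6\right)\right) + 24326\right) = 9300 \left(\left(-11 - \left(-3 + 18 + 18\right)\right) + 24326\right) = 9300 \left(\left(-11 - 33\right) + 24326\right) = 9300 \left(-44 + 24326\right) = 9300 \cdot 24282 = 225822600$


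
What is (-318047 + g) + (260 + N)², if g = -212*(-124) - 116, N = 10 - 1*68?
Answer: -251071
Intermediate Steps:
N = -58 (N = 10 - 68 = -58)
g = 26172 (g = 26288 - 116 = 26172)
(-318047 + g) + (260 + N)² = (-318047 + 26172) + (260 - 58)² = -291875 + 202² = -291875 + 40804 = -251071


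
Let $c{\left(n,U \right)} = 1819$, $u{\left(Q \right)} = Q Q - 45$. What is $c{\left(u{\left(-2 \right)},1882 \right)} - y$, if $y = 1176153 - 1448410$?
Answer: $274076$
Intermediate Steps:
$u{\left(Q \right)} = -45 + Q^{2}$ ($u{\left(Q \right)} = Q^{2} - 45 = -45 + Q^{2}$)
$y = -272257$
$c{\left(u{\left(-2 \right)},1882 \right)} - y = 1819 - -272257 = 1819 + 272257 = 274076$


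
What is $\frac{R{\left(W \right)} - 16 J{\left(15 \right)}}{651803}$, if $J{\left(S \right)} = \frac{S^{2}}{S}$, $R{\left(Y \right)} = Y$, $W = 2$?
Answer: $- \frac{238}{651803} \approx -0.00036514$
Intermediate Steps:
$J{\left(S \right)} = S$
$\frac{R{\left(W \right)} - 16 J{\left(15 \right)}}{651803} = \frac{2 - 240}{651803} = \left(2 - 240\right) \frac{1}{651803} = \left(-238\right) \frac{1}{651803} = - \frac{238}{651803}$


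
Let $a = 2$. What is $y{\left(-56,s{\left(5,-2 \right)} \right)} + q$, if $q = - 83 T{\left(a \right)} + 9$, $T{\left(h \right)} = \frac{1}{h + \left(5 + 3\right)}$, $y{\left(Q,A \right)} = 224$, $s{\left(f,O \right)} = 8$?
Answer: $\frac{2247}{10} \approx 224.7$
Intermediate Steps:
$T{\left(h \right)} = \frac{1}{8 + h}$ ($T{\left(h \right)} = \frac{1}{h + 8} = \frac{1}{8 + h}$)
$q = \frac{7}{10}$ ($q = - \frac{83}{8 + 2} + 9 = - \frac{83}{10} + 9 = \frac{7}{10} \approx 0.7$)
$y{\left(-56,s{\left(5,-2 \right)} \right)} + q = 224 + \frac{7}{10} = \frac{2247}{10}$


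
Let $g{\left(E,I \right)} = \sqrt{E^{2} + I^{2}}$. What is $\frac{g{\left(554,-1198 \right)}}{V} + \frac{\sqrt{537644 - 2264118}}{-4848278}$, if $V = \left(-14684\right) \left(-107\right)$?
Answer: $\frac{\sqrt{435530}}{785594} - \frac{i \sqrt{1726474}}{4848278} \approx 0.00084006 - 0.00027101 i$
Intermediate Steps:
$V = 1571188$
$\frac{g{\left(554,-1198 \right)}}{V} + \frac{\sqrt{537644 - 2264118}}{-4848278} = \frac{\sqrt{554^{2} + \left(-1198\right)^{2}}}{1571188} + \frac{\sqrt{537644 - 2264118}}{-4848278} = \sqrt{306916 + 1435204} \cdot \frac{1}{1571188} + \sqrt{-1726474} \left(- \frac{1}{4848278}\right) = \sqrt{1742120} \cdot \frac{1}{1571188} + i \sqrt{1726474} \left(- \frac{1}{4848278}\right) = 2 \sqrt{435530} \cdot \frac{1}{1571188} - \frac{i \sqrt{1726474}}{4848278} = \frac{\sqrt{435530}}{785594} - \frac{i \sqrt{1726474}}{4848278}$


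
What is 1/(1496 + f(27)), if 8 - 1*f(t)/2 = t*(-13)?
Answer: 1/2214 ≈ 0.00045167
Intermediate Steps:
f(t) = 16 + 26*t (f(t) = 16 - 2*t*(-13) = 16 - (-26)*t = 16 + 26*t)
1/(1496 + f(27)) = 1/(1496 + (16 + 26*27)) = 1/(1496 + (16 + 702)) = 1/(1496 + 718) = 1/2214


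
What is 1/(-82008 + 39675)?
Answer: -1/42333 ≈ -2.3622e-5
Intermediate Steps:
1/(-82008 + 39675) = 1/(-42333) = -1/42333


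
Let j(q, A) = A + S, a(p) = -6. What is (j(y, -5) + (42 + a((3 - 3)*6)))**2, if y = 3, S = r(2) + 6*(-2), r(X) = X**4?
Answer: 1225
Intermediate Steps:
S = 4 (S = 2**4 + 6*(-2) = 16 - 12 = 4)
j(q, A) = 4 + A (j(q, A) = A + 4 = 4 + A)
(j(y, -5) + (42 + a((3 - 3)*6)))**2 = ((4 - 5) + (42 - 6))**2 = (-1 + 36)**2 = 35**2 = 1225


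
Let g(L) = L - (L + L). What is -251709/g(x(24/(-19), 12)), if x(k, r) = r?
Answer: 83903/4 ≈ 20976.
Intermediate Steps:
g(L) = -L (g(L) = L - 2*L = -L)
-251709/g(x(24/(-19), 12)) = -251709/((-1*12)) = -251709/(-12) = -251709*(-1/12) = 83903/4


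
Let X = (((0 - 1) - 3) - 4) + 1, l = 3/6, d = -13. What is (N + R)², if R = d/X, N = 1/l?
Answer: 729/49 ≈ 14.878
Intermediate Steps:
l = ½ (l = 3*(⅙) = ½ ≈ 0.50000)
N = 2 (N = 1/(½) = 2)
X = -7 (X = ((-1 - 3) - 4) + 1 = (-4 - 4) + 1 = -8 + 1 = -7)
R = 13/7 (R = -13/(-7) = -13*(-⅐) = 13/7 ≈ 1.8571)
(N + R)² = (2 + 13/7)² = (27/7)² = 729/49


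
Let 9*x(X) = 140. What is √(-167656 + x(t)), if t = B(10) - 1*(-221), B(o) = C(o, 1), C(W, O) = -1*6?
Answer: 2*I*√377191/3 ≈ 409.44*I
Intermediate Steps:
C(W, O) = -6
B(o) = -6
t = 215 (t = -6 - 1*(-221) = -6 + 221 = 215)
x(X) = 140/9 (x(X) = (⅑)*140 = 140/9)
√(-167656 + x(t)) = √(-167656 + 140/9) = √(-1508764/9) = 2*I*√377191/3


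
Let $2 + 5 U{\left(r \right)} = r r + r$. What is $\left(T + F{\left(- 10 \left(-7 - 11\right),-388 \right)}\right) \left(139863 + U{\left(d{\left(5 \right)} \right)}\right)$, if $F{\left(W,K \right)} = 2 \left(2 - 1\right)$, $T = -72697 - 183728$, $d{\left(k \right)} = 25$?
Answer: $- \frac{179486612349}{5} \approx -3.5897 \cdot 10^{10}$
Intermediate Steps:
$T = -256425$ ($T = -72697 - 183728 = -256425$)
$U{\left(r \right)} = - \frac{2}{5} + \frac{r}{5} + \frac{r^{2}}{5}$ ($U{\left(r \right)} = - \frac{2}{5} + \frac{r r + r}{5} = - \frac{2}{5} + \frac{r^{2} + r}{5} = - \frac{2}{5} + \frac{r + r^{2}}{5} = - \frac{2}{5} + \left(\frac{r}{5} + \frac{r^{2}}{5}\right) = - \frac{2}{5} + \frac{r}{5} + \frac{r^{2}}{5}$)
$F{\left(W,K \right)} = 2$ ($F{\left(W,K \right)} = 2 \cdot 1 = 2$)
$\left(T + F{\left(- 10 \left(-7 - 11\right),-388 \right)}\right) \left(139863 + U{\left(d{\left(5 \right)} \right)}\right) = \left(-256425 + 2\right) \left(139863 + \left(- \frac{2}{5} + \frac{1}{5} \cdot 25 + \frac{25^{2}}{5}\right)\right) = - 256423 \left(139863 + \left(- \frac{2}{5} + 5 + \frac{1}{5} \cdot 625\right)\right) = - 256423 \left(139863 + \left(- \frac{2}{5} + 5 + 125\right)\right) = - 256423 \left(139863 + \frac{648}{5}\right) = \left(-256423\right) \frac{699963}{5} = - \frac{179486612349}{5}$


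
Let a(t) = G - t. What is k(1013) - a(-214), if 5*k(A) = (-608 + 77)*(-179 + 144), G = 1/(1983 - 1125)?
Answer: 3005573/858 ≈ 3503.0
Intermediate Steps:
G = 1/858 ≈ 0.0011655
a(t) = 1/858 - t
k(A) = 3717 (k(A) = ((-608 + 77)*(-179 + 144))/5 = (-531*(-35))/5 = (⅕)*18585 = 3717)
k(1013) - a(-214) = 3717 - (1/858 - 1*(-214)) = 3717 - (1/858 + 214) = 3717 - 1*183613/858 = 3717 - 183613/858 = 3005573/858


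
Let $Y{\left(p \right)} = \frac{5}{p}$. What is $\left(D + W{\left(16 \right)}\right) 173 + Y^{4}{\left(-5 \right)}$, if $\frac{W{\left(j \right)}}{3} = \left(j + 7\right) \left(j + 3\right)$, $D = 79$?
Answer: $240471$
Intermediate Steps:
$W{\left(j \right)} = 3 \left(3 + j\right) \left(7 + j\right)$ ($W{\left(j \right)} = 3 \left(j + 7\right) \left(j + 3\right) = 3 \left(7 + j\right) \left(3 + j\right) = 3 \left(3 + j\right) \left(7 + j\right)$)
$\left(D + W{\left(16 \right)}\right) 173 + Y^{4}{\left(-5 \right)} = \left(79 + \left(63 + 3 \cdot 16^{2} + 30 \cdot 16\right)\right) 173 + \left(\frac{5}{-5}\right)^{4} = \left(79 + \left(63 + 3 \cdot 256 + 480\right)\right) 173 + \left(5 \left(- \frac{1}{5}\right)\right)^{4} = \left(79 + \left(63 + 768 + 480\right)\right) 173 + \left(-1\right)^{4} = \left(79 + 1311\right) 173 + 1 = 1390 \cdot 173 + 1 = 240470 + 1 = 240471$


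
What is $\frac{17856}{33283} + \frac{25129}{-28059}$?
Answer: $- \frac{335347003}{933887697} \approx -0.35909$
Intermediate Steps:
$\frac{17856}{33283} + \frac{25129}{-28059} = 17856 \cdot \frac{1}{33283} + 25129 \left(- \frac{1}{28059}\right) = \frac{17856}{33283} - \frac{25129}{28059} = - \frac{335347003}{933887697}$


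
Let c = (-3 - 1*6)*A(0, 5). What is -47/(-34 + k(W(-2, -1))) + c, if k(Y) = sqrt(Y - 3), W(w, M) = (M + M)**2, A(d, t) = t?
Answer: -1438/33 ≈ -43.576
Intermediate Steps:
W(w, M) = 4*M**2 (W(w, M) = (2*M)**2 = 4*M**2)
k(Y) = sqrt(-3 + Y)
c = -45 (c = (-3 - 1*6)*5 = (-3 - 6)*5 = -9*5 = -45)
-47/(-34 + k(W(-2, -1))) + c = -47/(-34 + sqrt(-3 + 4*(-1)**2)) - 45 = -47/(-34 + sqrt(-3 + 4*1)) - 45 = -47/(-34 + sqrt(-3 + 4)) - 45 = -47/(-34 + sqrt(1)) - 45 = -47/(-34 + 1) - 45 = -47/(-33) - 45 = -47*(-1/33) - 45 = 47/33 - 45 = -1438/33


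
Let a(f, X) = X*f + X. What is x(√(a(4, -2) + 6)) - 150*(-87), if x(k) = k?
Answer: 13050 + 2*I ≈ 13050.0 + 2.0*I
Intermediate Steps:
a(f, X) = X + X*f
x(√(a(4, -2) + 6)) - 150*(-87) = √(-2*(1 + 4) + 6) - 150*(-87) = √(-2*5 + 6) + 13050 = √(-10 + 6) + 13050 = √(-4) + 13050 = 2*I + 13050 = 13050 + 2*I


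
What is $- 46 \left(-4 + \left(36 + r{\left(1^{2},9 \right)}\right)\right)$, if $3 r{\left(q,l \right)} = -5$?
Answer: $- \frac{4186}{3} \approx -1395.3$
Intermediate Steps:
$r{\left(q,l \right)} = - \frac{5}{3}$ ($r{\left(q,l \right)} = \frac{1}{3} \left(-5\right) = - \frac{5}{3}$)
$- 46 \left(-4 + \left(36 + r{\left(1^{2},9 \right)}\right)\right) = - 46 \left(-4 + \left(36 - \frac{5}{3}\right)\right) = - 46 \left(-4 + \frac{103}{3}\right) = \left(-46\right) \frac{91}{3} = - \frac{4186}{3}$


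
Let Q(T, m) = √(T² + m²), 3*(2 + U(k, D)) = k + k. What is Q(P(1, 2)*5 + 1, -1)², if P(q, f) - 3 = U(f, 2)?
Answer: 1453/9 ≈ 161.44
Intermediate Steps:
U(k, D) = -2 + 2*k/3 (U(k, D) = -2 + (k + k)/3 = -2 + (2*k)/3 = -2 + 2*k/3)
P(q, f) = 1 + 2*f/3 (P(q, f) = 3 + (-2 + 2*f/3) = 1 + 2*f/3)
Q(P(1, 2)*5 + 1, -1)² = (√(((1 + (⅔)*2)*5 + 1)² + (-1)²))² = (√(((1 + 4/3)*5 + 1)² + 1))² = (√(((7/3)*5 + 1)² + 1))² = (√((35/3 + 1)² + 1))² = (√((38/3)² + 1))² = (√(1444/9 + 1))² = (√(1453/9))² = (√1453/3)² = 1453/9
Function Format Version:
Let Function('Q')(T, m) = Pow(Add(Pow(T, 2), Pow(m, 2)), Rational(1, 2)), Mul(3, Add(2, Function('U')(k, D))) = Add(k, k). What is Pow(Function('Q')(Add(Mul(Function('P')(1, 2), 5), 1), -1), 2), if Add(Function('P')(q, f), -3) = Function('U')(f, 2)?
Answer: Rational(1453, 9) ≈ 161.44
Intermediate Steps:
Function('U')(k, D) = Add(-2, Mul(Rational(2, 3), k)) (Function('U')(k, D) = Add(-2, Mul(Rational(1, 3), Add(k, k))) = Add(-2, Mul(Rational(1, 3), Mul(2, k))) = Add(-2, Mul(Rational(2, 3), k)))
Function('P')(q, f) = Add(1, Mul(Rational(2, 3), f)) (Function('P')(q, f) = Add(3, Add(-2, Mul(Rational(2, 3), f))) = Add(1, Mul(Rational(2, 3), f)))
Pow(Function('Q')(Add(Mul(Function('P')(1, 2), 5), 1), -1), 2) = Pow(Pow(Add(Pow(Add(Mul(Add(1, Mul(Rational(2, 3), 2)), 5), 1), 2), Pow(-1, 2)), Rational(1, 2)), 2) = Pow(Pow(Add(Pow(Add(Mul(Add(1, Rational(4, 3)), 5), 1), 2), 1), Rational(1, 2)), 2) = Pow(Pow(Add(Pow(Add(Mul(Rational(7, 3), 5), 1), 2), 1), Rational(1, 2)), 2) = Pow(Pow(Add(Pow(Add(Rational(35, 3), 1), 2), 1), Rational(1, 2)), 2) = Pow(Pow(Add(Pow(Rational(38, 3), 2), 1), Rational(1, 2)), 2) = Pow(Pow(Add(Rational(1444, 9), 1), Rational(1, 2)), 2) = Pow(Pow(Rational(1453, 9), Rational(1, 2)), 2) = Pow(Mul(Rational(1, 3), Pow(1453, Rational(1, 2))), 2) = Rational(1453, 9)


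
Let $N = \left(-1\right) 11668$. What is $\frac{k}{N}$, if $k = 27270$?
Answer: $- \frac{13635}{5834} \approx -2.3372$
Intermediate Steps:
$N = -11668$
$\frac{k}{N} = \frac{27270}{-11668} = 27270 \left(- \frac{1}{11668}\right) = - \frac{13635}{5834}$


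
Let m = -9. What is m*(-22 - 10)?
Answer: 288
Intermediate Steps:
m*(-22 - 10) = -9*(-22 - 10) = -9*(-32) = 288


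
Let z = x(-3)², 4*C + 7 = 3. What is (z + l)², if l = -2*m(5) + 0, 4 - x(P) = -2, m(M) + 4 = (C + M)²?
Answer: 144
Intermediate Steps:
C = -1 (C = -7/4 + (¼)*3 = -7/4 + ¾ = -1)
m(M) = -4 + (-1 + M)²
x(P) = 6 (x(P) = 4 - 1*(-2) = 4 + 2 = 6)
z = 36 (z = 6² = 36)
l = -24 (l = -2*(-4 + (-1 + 5)²) + 0 = -2*(-4 + 4²) + 0 = -2*(-4 + 16) + 0 = -2*12 + 0 = -24 + 0 = -24)
(z + l)² = (36 - 24)² = 12² = 144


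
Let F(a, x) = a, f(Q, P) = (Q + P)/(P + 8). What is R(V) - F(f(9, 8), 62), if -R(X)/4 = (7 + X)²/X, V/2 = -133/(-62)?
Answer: -1130013/9424 ≈ -119.91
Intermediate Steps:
V = 133/31 (V = 2*(-133/(-62)) = 2*(-133*(-1/62)) = 2*(133/62) = 133/31 ≈ 4.2903)
f(Q, P) = (P + Q)/(8 + P)
R(X) = -4*(7 + X)²/X
R(V) - F(f(9, 8), 62) = -4*(7 + 133/31)²/133/31 - (8 + 9)/(8 + 8) = -4*31/133*(350/31)² - 17/16 = -4*31/133*122500/961 - 17/16 = -70000/589 - 1*17/16 = -70000/589 - 17/16 = -1130013/9424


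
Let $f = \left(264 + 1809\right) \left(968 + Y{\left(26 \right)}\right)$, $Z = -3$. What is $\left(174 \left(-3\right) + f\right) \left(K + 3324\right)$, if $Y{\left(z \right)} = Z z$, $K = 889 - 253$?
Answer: $7304014080$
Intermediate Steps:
$K = 636$ ($K = 889 - 253 = 636$)
$Y{\left(z \right)} = - 3 z$
$f = 1844970$ ($f = \left(264 + 1809\right) \left(968 - 78\right) = 2073 \left(968 - 78\right) = 2073 \cdot 890 = 1844970$)
$\left(174 \left(-3\right) + f\right) \left(K + 3324\right) = \left(174 \left(-3\right) + 1844970\right) \left(636 + 3324\right) = \left(-522 + 1844970\right) 3960 = 1844448 \cdot 3960 = 7304014080$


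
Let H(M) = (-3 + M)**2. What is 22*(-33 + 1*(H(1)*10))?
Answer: 154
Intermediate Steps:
22*(-33 + 1*(H(1)*10)) = 22*(-33 + 1*((-3 + 1)**2*10)) = 22*(-33 + 1*((-2)**2*10)) = 22*(-33 + 1*(4*10)) = 22*(-33 + 1*40) = 22*(-33 + 40) = 22*7 = 154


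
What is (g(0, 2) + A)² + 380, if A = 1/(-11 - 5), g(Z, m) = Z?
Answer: 97281/256 ≈ 380.00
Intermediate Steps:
A = -1/16 (A = 1/(-16) = -1/16 ≈ -0.062500)
(g(0, 2) + A)² + 380 = (0 - 1/16)² + 380 = (-1/16)² + 380 = 1/256 + 380 = 97281/256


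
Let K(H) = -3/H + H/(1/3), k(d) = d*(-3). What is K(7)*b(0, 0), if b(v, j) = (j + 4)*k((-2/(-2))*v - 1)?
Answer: 1728/7 ≈ 246.86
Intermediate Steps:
k(d) = -3*d
b(v, j) = (3 - 3*v)*(4 + j) (b(v, j) = (j + 4)*(-3*((-2/(-2))*v - 1)) = (4 + j)*(-3*((-2*(-½))*v - 1)) = (4 + j)*(-3*(1*v - 1)) = (4 + j)*(-3*(v - 1)) = (4 + j)*(-3*(-1 + v)) = (4 + j)*(3 - 3*v) = (3 - 3*v)*(4 + j))
K(H) = -3/H + 3*H (K(H) = -3/H + H/(⅓) = -3/H + H*3 = -3/H + 3*H)
K(7)*b(0, 0) = (-3/7 + 3*7)*(3*(1 - 1*0)*(4 + 0)) = (-3*⅐ + 21)*(3*(1 + 0)*4) = (-3/7 + 21)*(3*1*4) = (144/7)*12 = 1728/7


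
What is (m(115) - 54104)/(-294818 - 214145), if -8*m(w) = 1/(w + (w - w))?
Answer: 49775681/468245960 ≈ 0.10630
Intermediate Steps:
m(w) = -1/(8*w) (m(w) = -1/(8*(w + (w - w))) = -1/(8*(w + 0)) = -1/(8*w))
(m(115) - 54104)/(-294818 - 214145) = (-1/8/115 - 54104)/(-294818 - 214145) = (-1/8*1/115 - 54104)/(-508963) = (-1/920 - 54104)*(-1/508963) = -49775681/920*(-1/508963) = 49775681/468245960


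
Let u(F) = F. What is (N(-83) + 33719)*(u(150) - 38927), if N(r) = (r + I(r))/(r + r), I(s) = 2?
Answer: -217051736995/166 ≈ -1.3075e+9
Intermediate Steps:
N(r) = (2 + r)/(2*r) (N(r) = (r + 2)/(r + r) = (2 + r)/((2*r)) = (2 + r)*(1/(2*r)) = (2 + r)/(2*r))
(N(-83) + 33719)*(u(150) - 38927) = ((½)*(2 - 83)/(-83) + 33719)*(150 - 38927) = ((½)*(-1/83)*(-81) + 33719)*(-38777) = (81/166 + 33719)*(-38777) = (5597435/166)*(-38777) = -217051736995/166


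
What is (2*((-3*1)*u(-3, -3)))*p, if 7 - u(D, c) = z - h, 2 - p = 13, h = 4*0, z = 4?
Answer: 198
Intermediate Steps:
h = 0
p = -11 (p = 2 - 1*13 = 2 - 13 = -11)
u(D, c) = 3 (u(D, c) = 7 - (4 - 1*0) = 7 - (4 + 0) = 7 - 1*4 = 7 - 4 = 3)
(2*((-3*1)*u(-3, -3)))*p = (2*(-3*1*3))*(-11) = (2*(-3*3))*(-11) = (2*(-9))*(-11) = -18*(-11) = 198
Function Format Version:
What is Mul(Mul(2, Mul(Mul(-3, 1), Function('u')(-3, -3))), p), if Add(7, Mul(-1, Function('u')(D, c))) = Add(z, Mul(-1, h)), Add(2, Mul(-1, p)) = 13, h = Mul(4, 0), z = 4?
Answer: 198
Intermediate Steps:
h = 0
p = -11 (p = Add(2, Mul(-1, 13)) = Add(2, -13) = -11)
Function('u')(D, c) = 3 (Function('u')(D, c) = Add(7, Mul(-1, Add(4, Mul(-1, 0)))) = Add(7, Mul(-1, Add(4, 0))) = Add(7, Mul(-1, 4)) = Add(7, -4) = 3)
Mul(Mul(2, Mul(Mul(-3, 1), Function('u')(-3, -3))), p) = Mul(Mul(2, Mul(Mul(-3, 1), 3)), -11) = Mul(Mul(2, Mul(-3, 3)), -11) = Mul(Mul(2, -9), -11) = Mul(-18, -11) = 198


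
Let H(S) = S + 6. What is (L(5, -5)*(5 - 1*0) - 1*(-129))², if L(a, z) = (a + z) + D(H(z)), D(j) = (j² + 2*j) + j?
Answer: 22201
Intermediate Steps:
H(S) = 6 + S
D(j) = j² + 3*j
L(a, z) = a + z + (6 + z)*(9 + z) (L(a, z) = (a + z) + (6 + z)*(3 + (6 + z)) = (a + z) + (6 + z)*(9 + z) = a + z + (6 + z)*(9 + z))
(L(5, -5)*(5 - 1*0) - 1*(-129))² = ((5 - 5 + (6 - 5)*(9 - 5))*(5 - 1*0) - 1*(-129))² = ((5 - 5 + 1*4)*(5 + 0) + 129)² = ((5 - 5 + 4)*5 + 129)² = (4*5 + 129)² = (20 + 129)² = 149² = 22201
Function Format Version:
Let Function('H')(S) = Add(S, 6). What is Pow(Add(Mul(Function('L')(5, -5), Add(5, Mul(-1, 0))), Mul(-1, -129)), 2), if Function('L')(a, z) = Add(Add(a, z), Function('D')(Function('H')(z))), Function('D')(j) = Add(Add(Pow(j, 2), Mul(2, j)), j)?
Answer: 22201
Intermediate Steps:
Function('H')(S) = Add(6, S)
Function('D')(j) = Add(Pow(j, 2), Mul(3, j))
Function('L')(a, z) = Add(a, z, Mul(Add(6, z), Add(9, z))) (Function('L')(a, z) = Add(Add(a, z), Mul(Add(6, z), Add(3, Add(6, z)))) = Add(Add(a, z), Mul(Add(6, z), Add(9, z))) = Add(a, z, Mul(Add(6, z), Add(9, z))))
Pow(Add(Mul(Function('L')(5, -5), Add(5, Mul(-1, 0))), Mul(-1, -129)), 2) = Pow(Add(Mul(Add(5, -5, Mul(Add(6, -5), Add(9, -5))), Add(5, Mul(-1, 0))), Mul(-1, -129)), 2) = Pow(Add(Mul(Add(5, -5, Mul(1, 4)), Add(5, 0)), 129), 2) = Pow(Add(Mul(Add(5, -5, 4), 5), 129), 2) = Pow(Add(Mul(4, 5), 129), 2) = Pow(Add(20, 129), 2) = Pow(149, 2) = 22201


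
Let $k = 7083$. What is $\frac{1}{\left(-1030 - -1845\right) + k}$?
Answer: $\frac{1}{7898} \approx 0.00012661$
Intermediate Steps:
$\frac{1}{\left(-1030 - -1845\right) + k} = \frac{1}{\left(-1030 - -1845\right) + 7083} = \frac{1}{\left(-1030 + 1845\right) + 7083} = \frac{1}{815 + 7083} = \frac{1}{7898}$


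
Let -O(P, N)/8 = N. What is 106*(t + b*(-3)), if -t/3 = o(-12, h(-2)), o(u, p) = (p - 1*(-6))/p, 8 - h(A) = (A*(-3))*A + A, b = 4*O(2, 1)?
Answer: 107484/11 ≈ 9771.3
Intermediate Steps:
O(P, N) = -8*N
b = -32 (b = 4*(-8*1) = 4*(-8) = -32)
h(A) = 8 - A + 3*A² (h(A) = 8 - ((A*(-3))*A + A) = 8 - ((-3*A)*A + A) = 8 - (-3*A² + A) = 8 - (A - 3*A²) = 8 + (-A + 3*A²) = 8 - A + 3*A²)
o(u, p) = (6 + p)/p (o(u, p) = (p + 6)/p = (6 + p)/p)
t = -42/11 (t = -3*(6 + (8 - 1*(-2) + 3*(-2)²))/(8 - 1*(-2) + 3*(-2)²) = -3*(6 + (8 + 2 + 3*4))/(8 + 2 + 3*4) = -3*(6 + (8 + 2 + 12))/(8 + 2 + 12) = -3*(6 + 22)/22 = -3*28/22 = -3*14/11 = -42/11 ≈ -3.8182)
106*(t + b*(-3)) = 106*(-42/11 - 32*(-3)) = 106*(-42/11 + 96) = 106*(1014/11) = 107484/11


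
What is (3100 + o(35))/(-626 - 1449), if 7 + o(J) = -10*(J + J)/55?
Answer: -33883/22825 ≈ -1.4845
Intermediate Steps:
o(J) = -7 - 4*J/11 (o(J) = -7 - 10*(J + J)/55 = -7 - 20*J*(1/55) = -7 - 4*J/11)
(3100 + o(35))/(-626 - 1449) = (3100 + (-7 - 4/11*35))/(-626 - 1449) = (3100 + (-7 - 140/11))/(-2075) = (3100 - 217/11)*(-1/2075) = (33883/11)*(-1/2075) = -33883/22825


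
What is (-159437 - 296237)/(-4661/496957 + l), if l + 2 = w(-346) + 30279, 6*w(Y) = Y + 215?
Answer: -23028852612/1529035139 ≈ -15.061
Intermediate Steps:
w(Y) = 215/6 + Y/6 (w(Y) = (Y + 215)/6 = (215 + Y)/6 = 215/6 + Y/6)
l = 181531/6 (l = -2 + ((215/6 + (⅙)*(-346)) + 30279) = -2 + ((215/6 - 173/3) + 30279) = -2 + (-131/6 + 30279) = -2 + 181543/6 = 181531/6 ≈ 30255.)
(-159437 - 296237)/(-4661/496957 + l) = (-159437 - 296237)/(-4661/496957 + 181531/6) = -455674/(-4661*1/496957 + 181531/6) = -455674/(-79/8423 + 181531/6) = -455674/1529035139/50538 = -455674*50538/1529035139 = -23028852612/1529035139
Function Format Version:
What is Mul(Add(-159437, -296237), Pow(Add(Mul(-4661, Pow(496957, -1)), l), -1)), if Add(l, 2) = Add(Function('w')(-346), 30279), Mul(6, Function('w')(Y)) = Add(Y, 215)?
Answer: Rational(-23028852612, 1529035139) ≈ -15.061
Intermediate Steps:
Function('w')(Y) = Add(Rational(215, 6), Mul(Rational(1, 6), Y)) (Function('w')(Y) = Mul(Rational(1, 6), Add(Y, 215)) = Mul(Rational(1, 6), Add(215, Y)) = Add(Rational(215, 6), Mul(Rational(1, 6), Y)))
l = Rational(181531, 6) (l = Add(-2, Add(Add(Rational(215, 6), Mul(Rational(1, 6), -346)), 30279)) = Add(-2, Add(Add(Rational(215, 6), Rational(-173, 3)), 30279)) = Add(-2, Add(Rational(-131, 6), 30279)) = Add(-2, Rational(181543, 6)) = Rational(181531, 6) ≈ 30255.)
Mul(Add(-159437, -296237), Pow(Add(Mul(-4661, Pow(496957, -1)), l), -1)) = Mul(Add(-159437, -296237), Pow(Add(Mul(-4661, Pow(496957, -1)), Rational(181531, 6)), -1)) = Mul(-455674, Pow(Add(Mul(-4661, Rational(1, 496957)), Rational(181531, 6)), -1)) = Mul(-455674, Pow(Add(Rational(-79, 8423), Rational(181531, 6)), -1)) = Mul(-455674, Pow(Rational(1529035139, 50538), -1)) = Mul(-455674, Rational(50538, 1529035139)) = Rational(-23028852612, 1529035139)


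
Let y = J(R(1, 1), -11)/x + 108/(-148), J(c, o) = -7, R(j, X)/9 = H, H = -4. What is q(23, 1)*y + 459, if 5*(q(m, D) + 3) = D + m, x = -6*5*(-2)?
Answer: 1692663/3700 ≈ 457.48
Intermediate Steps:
R(j, X) = -36 (R(j, X) = 9*(-4) = -36)
x = 60 (x = -30*(-2) = 60)
q(m, D) = -3 + D/5 + m/5 (q(m, D) = -3 + (D + m)/5 = -3 + (D/5 + m/5) = -3 + D/5 + m/5)
y = -1879/2220 (y = -7/60 + 108/(-148) = -7*1/60 + 108*(-1/148) = -7/60 - 27/37 = -1879/2220 ≈ -0.84640)
q(23, 1)*y + 459 = (-3 + (1/5)*1 + (1/5)*23)*(-1879/2220) + 459 = (-3 + 1/5 + 23/5)*(-1879/2220) + 459 = (9/5)*(-1879/2220) + 459 = -5637/3700 + 459 = 1692663/3700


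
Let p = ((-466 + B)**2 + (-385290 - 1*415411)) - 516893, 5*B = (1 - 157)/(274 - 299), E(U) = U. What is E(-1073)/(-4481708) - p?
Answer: 77141369450236737/70026687500 ≈ 1.1016e+6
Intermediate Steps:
B = 156/125 (B = ((1 - 157)/(274 - 299))/5 = (-156/(-25))/5 = (-156*(-1/25))/5 = (1/5)*(156/25) = 156/125 ≈ 1.2480)
p = -17212493414/15625 (p = ((-466 + 156/125)**2 + (-385290 - 1*415411)) - 516893 = ((-58094/125)**2 + (-385290 - 415411)) - 516893 = (3374912836/15625 - 800701) - 516893 = -9136040289/15625 - 516893 = -17212493414/15625 ≈ -1.1016e+6)
E(-1073)/(-4481708) - p = -1073/(-4481708) - 1*(-17212493414/15625) = -1073*(-1/4481708) + 17212493414/15625 = 1073/4481708 + 17212493414/15625 = 77141369450236737/70026687500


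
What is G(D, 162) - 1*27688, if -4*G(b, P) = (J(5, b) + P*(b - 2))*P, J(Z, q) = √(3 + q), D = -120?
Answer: 772754 - 243*I*√13/2 ≈ 7.7275e+5 - 438.07*I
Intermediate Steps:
G(b, P) = -P*(√(3 + b) + P*(-2 + b))/4 (G(b, P) = -(√(3 + b) + P*(b - 2))*P/4 = -(√(3 + b) + P*(-2 + b))*P/4 = -P*(√(3 + b) + P*(-2 + b))/4)
G(D, 162) - 1*27688 = (¼)*162*(-√(3 - 120) + 2*162 - 1*162*(-120)) - 1*27688 = (¼)*162*(-√(-117) + 324 + 19440) - 27688 = (¼)*162*(-3*I*√13 + 324 + 19440) - 27688 = (¼)*162*(19764 - 3*I*√13) - 27688 = (800442 - 243*I*√13/2) - 27688 = 772754 - 243*I*√13/2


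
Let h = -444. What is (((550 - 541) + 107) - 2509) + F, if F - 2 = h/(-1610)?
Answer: -1924533/805 ≈ -2390.7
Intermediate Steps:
F = 1832/805 (F = 2 - 444/(-1610) = 2 - 444*(-1/1610) = 2 + 222/805 = 1832/805 ≈ 2.2758)
(((550 - 541) + 107) - 2509) + F = (((550 - 541) + 107) - 2509) + 1832/805 = ((9 + 107) - 2509) + 1832/805 = (116 - 2509) + 1832/805 = -2393 + 1832/805 = -1924533/805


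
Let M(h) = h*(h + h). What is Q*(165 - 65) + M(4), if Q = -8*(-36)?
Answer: 28832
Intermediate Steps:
M(h) = 2*h**2 (M(h) = h*(2*h) = 2*h**2)
Q = 288
Q*(165 - 65) + M(4) = 288*(165 - 65) + 2*4**2 = 288*100 + 2*16 = 28800 + 32 = 28832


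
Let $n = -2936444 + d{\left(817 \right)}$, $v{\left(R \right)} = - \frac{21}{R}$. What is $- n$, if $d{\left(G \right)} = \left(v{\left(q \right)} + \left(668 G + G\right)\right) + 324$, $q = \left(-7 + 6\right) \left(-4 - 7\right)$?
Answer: $\frac{26285038}{11} \approx 2.3895 \cdot 10^{6}$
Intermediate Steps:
$q = 11$ ($q = \left(-1\right) \left(-11\right) = 11$)
$d{\left(G \right)} = \frac{3543}{11} + 669 G$ ($d{\left(G \right)} = \left(- \frac{21}{11} + \left(668 G + G\right)\right) + 324 = \left(\left(-21\right) \frac{1}{11} + 669 G\right) + 324 = \left(- \frac{21}{11} + 669 G\right) + 324 = \frac{3543}{11} + 669 G$)
$n = - \frac{26285038}{11}$ ($n = -2936444 + \left(\frac{3543}{11} + 669 \cdot 817\right) = -2936444 + \left(\frac{3543}{11} + 546573\right) = -2936444 + \frac{6015846}{11} = - \frac{26285038}{11} \approx -2.3895 \cdot 10^{6}$)
$- n = \left(-1\right) \left(- \frac{26285038}{11}\right) = \frac{26285038}{11}$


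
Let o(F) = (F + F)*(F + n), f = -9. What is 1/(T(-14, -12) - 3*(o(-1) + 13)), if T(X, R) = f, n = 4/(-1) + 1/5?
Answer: -5/384 ≈ -0.013021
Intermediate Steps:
n = -19/5 (n = 4*(-1) + 1*(⅕) = -4 + ⅕ = -19/5 ≈ -3.8000)
T(X, R) = -9
o(F) = 2*F*(-19/5 + F) (o(F) = (F + F)*(F - 19/5) = (2*F)*(-19/5 + F) = 2*F*(-19/5 + F))
1/(T(-14, -12) - 3*(o(-1) + 13)) = 1/(-9 - 3*((⅖)*(-1)*(-19 + 5*(-1)) + 13)) = 1/(-9 - 3*((⅖)*(-1)*(-19 - 5) + 13)) = 1/(-9 - 3*((⅖)*(-1)*(-24) + 13)) = 1/(-9 - 3*(48/5 + 13)) = 1/(-9 - 3*113/5) = 1/(-9 - 339/5) = 1/(-384/5) = -5/384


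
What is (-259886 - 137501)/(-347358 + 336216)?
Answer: 397387/11142 ≈ 35.666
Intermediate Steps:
(-259886 - 137501)/(-347358 + 336216) = -397387/(-11142) = -397387*(-1/11142) = 397387/11142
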